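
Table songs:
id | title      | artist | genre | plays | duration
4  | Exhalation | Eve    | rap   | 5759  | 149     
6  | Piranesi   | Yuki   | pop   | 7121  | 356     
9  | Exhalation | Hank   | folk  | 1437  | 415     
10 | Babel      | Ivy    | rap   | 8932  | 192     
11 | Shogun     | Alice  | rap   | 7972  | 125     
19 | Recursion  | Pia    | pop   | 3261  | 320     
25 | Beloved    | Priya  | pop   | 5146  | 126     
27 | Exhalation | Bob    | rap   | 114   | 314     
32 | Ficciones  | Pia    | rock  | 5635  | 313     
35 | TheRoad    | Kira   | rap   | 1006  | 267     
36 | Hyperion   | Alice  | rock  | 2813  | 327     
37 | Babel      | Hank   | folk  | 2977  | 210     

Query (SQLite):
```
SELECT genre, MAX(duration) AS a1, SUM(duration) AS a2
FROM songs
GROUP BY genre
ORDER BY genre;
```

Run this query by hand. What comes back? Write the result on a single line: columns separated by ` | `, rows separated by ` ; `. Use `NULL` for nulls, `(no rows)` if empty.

Group songs by genre.
Per group compute: MAX(duration), SUM(duration).
  folk: ids {9, 37} → MAX(duration)=415, SUM(duration)=625
  pop: ids {6, 19, 25} → MAX(duration)=356, SUM(duration)=802
  rap: ids {4, 10, 11, 27, 35} → MAX(duration)=314, SUM(duration)=1047
  rock: ids {32, 36} → MAX(duration)=327, SUM(duration)=640

folk | 415 | 625 ; pop | 356 | 802 ; rap | 314 | 1047 ; rock | 327 | 640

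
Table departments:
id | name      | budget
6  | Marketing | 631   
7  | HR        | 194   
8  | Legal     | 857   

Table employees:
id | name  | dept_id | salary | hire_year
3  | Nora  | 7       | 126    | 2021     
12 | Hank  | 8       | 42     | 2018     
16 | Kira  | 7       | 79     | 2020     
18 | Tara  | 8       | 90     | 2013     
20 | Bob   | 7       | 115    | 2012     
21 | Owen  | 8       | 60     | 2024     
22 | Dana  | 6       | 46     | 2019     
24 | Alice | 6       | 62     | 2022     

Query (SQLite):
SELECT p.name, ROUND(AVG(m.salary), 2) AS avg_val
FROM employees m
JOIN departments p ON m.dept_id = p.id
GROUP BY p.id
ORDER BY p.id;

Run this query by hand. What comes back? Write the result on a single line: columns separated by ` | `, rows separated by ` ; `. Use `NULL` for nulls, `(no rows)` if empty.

Join each employees row to its departments via dept_id.
Group joined rows by departments.id; compute ROUND(AVG(m.salary), 2) per group.
  6: ids {22, 24} → ROUND(AVG(m.salary), 2)=54
  7: ids {3, 16, 20} → ROUND(AVG(m.salary), 2)=106.67
  8: ids {12, 18, 21} → ROUND(AVG(m.salary), 2)=64

Marketing | 54 ; HR | 106.67 ; Legal | 64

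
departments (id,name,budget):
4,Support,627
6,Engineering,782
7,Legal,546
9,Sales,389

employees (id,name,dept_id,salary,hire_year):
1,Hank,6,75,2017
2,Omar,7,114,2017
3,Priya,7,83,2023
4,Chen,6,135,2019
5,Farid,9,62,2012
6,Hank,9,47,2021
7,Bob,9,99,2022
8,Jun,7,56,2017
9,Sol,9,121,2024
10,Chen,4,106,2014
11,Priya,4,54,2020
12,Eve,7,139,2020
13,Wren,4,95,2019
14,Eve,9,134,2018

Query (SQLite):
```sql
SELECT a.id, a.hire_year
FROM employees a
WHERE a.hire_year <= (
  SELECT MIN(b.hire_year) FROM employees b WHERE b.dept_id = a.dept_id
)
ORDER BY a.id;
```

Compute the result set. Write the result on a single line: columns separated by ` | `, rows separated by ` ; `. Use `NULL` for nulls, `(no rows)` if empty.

1 | 2017 ; 2 | 2017 ; 5 | 2012 ; 8 | 2017 ; 10 | 2014

For each employees row a, compute MIN(hire_year) over rows sharing a.dept_id.
Keep row a if a.hire_year <= that per-group MIN.
  dept_id=4: MIN(hire_year) = 2014
  dept_id=6: MIN(hire_year) = 2017
  dept_id=7: MIN(hire_year) = 2017
  dept_id=9: MIN(hire_year) = 2012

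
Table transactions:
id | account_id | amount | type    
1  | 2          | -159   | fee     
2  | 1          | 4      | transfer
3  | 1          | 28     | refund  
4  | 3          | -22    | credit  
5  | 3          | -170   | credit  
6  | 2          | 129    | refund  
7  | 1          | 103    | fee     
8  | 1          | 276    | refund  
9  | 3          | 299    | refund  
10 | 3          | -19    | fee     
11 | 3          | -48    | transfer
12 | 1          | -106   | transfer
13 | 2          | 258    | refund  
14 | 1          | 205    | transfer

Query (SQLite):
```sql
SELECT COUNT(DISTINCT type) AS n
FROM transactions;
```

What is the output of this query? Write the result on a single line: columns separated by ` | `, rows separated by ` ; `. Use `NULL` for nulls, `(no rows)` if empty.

Count distinct non-NULL type values.

4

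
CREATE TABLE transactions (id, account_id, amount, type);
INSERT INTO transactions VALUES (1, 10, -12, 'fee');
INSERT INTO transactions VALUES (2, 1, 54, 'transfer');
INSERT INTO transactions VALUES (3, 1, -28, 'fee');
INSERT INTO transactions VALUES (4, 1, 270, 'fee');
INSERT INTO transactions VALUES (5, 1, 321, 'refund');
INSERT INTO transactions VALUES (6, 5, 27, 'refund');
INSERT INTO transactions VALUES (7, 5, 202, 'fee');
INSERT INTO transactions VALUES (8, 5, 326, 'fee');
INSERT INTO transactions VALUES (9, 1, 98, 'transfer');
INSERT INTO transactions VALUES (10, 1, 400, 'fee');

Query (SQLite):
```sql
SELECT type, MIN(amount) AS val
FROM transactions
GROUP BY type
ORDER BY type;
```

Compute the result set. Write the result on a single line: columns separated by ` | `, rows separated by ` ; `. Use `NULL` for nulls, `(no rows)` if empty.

fee | -28 ; refund | 27 ; transfer | 54

Partition transactions by type; compute MIN(amount) within each group.
  fee: ids {1, 3, 4, 7, 8, 10} → MIN(amount)=-28
  refund: ids {5, 6} → MIN(amount)=27
  transfer: ids {2, 9} → MIN(amount)=54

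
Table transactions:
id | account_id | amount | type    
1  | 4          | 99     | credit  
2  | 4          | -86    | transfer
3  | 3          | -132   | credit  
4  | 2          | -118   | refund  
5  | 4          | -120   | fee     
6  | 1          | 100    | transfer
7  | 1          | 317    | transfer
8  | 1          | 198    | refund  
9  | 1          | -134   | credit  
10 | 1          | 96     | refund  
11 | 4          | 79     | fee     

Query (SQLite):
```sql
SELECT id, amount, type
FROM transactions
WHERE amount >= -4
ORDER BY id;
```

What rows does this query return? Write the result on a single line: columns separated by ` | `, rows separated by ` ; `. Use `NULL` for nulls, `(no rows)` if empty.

1 | 99 | credit ; 6 | 100 | transfer ; 7 | 317 | transfer ; 8 | 198 | refund ; 10 | 96 | refund ; 11 | 79 | fee

amount >= -4: ids {1, 6, 7, 8, 10, 11}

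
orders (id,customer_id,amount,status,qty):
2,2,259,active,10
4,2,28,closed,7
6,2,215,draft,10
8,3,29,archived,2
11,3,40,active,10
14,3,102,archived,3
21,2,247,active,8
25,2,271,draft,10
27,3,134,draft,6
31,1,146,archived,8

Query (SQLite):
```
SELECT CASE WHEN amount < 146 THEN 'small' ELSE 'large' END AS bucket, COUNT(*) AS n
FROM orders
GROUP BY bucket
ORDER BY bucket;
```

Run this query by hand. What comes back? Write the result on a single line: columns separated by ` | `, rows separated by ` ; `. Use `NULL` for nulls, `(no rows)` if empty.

large | 5 ; small | 5

Bucket rows by amount < 146 → 'small' else 'large'; count each bucket.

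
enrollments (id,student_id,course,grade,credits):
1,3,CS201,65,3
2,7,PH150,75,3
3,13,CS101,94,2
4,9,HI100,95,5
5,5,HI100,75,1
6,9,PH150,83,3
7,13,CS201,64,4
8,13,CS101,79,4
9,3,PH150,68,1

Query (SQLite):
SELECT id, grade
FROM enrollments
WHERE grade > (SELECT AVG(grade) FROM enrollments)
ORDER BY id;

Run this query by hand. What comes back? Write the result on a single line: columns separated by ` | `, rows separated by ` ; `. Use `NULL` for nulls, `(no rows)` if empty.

3 | 94 ; 4 | 95 ; 6 | 83 ; 8 | 79

Scalar subquery: AVG(grade) over all enrollments rows = 77.555556 (≈; comparison uses full precision).
Keep rows where grade > that value.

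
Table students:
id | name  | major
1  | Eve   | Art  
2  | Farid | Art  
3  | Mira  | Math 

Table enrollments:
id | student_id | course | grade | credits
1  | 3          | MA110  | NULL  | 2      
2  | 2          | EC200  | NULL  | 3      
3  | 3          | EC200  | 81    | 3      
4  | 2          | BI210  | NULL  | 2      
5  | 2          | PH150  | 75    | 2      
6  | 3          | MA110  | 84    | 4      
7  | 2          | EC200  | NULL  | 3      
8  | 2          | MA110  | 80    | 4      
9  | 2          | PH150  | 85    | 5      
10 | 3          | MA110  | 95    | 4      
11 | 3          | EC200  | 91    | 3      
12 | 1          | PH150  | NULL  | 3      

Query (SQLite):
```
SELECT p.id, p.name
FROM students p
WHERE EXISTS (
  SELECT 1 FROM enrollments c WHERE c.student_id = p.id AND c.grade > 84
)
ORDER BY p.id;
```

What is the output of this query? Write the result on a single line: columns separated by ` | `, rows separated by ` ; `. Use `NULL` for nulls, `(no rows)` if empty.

For each students row, check whether any enrollments with matching student_id has grade > 84.
Keep rows where that is true.

2 | Farid ; 3 | Mira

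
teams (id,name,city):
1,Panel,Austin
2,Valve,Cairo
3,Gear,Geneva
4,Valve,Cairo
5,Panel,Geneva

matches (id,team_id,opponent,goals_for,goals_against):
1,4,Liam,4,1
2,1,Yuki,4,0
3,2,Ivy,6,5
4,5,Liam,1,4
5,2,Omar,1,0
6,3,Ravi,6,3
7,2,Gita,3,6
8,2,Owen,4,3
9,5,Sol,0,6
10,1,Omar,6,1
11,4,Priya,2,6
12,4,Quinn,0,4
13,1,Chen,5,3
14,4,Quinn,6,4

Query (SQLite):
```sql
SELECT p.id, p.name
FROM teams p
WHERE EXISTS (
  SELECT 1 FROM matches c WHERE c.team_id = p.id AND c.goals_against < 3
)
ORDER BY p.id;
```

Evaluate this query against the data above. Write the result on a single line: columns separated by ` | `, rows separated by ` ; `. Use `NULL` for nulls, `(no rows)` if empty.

1 | Panel ; 2 | Valve ; 4 | Valve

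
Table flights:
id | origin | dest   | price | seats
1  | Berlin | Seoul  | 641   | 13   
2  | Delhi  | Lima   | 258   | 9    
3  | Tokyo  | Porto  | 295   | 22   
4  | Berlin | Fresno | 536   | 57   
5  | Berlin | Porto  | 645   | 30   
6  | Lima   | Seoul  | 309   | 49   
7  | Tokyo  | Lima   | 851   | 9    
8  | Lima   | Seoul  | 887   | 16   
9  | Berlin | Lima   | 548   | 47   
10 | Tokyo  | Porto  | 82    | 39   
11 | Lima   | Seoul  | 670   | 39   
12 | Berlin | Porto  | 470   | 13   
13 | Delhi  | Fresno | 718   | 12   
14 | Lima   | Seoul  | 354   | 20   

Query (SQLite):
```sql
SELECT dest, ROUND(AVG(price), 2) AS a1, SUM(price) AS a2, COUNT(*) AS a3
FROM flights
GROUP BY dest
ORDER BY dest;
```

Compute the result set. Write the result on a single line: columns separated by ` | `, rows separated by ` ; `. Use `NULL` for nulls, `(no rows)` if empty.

Fresno | 627 | 1254 | 2 ; Lima | 552.33 | 1657 | 3 ; Porto | 373 | 1492 | 4 ; Seoul | 572.2 | 2861 | 5

Group flights by dest.
Per group compute: ROUND(AVG(price), 2), SUM(price), COUNT(*).
  Fresno: ids {4, 13} → ROUND(AVG(price), 2)=627, SUM(price)=1254, COUNT(*)=2
  Lima: ids {2, 7, 9} → ROUND(AVG(price), 2)=552.33, SUM(price)=1657, COUNT(*)=3
  Porto: ids {3, 5, 10, 12} → ROUND(AVG(price), 2)=373, SUM(price)=1492, COUNT(*)=4
  Seoul: ids {1, 6, 8, 11, 14} → ROUND(AVG(price), 2)=572.2, SUM(price)=2861, COUNT(*)=5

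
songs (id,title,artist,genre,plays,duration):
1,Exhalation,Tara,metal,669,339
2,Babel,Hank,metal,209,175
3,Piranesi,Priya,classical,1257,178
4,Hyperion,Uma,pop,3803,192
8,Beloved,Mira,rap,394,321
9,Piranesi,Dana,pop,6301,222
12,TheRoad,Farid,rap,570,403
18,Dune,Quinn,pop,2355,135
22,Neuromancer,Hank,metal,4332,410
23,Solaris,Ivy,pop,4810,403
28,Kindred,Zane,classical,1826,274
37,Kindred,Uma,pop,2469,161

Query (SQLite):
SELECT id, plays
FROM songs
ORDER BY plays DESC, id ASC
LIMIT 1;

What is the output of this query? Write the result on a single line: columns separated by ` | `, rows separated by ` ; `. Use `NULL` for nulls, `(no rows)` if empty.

9 | 6301

Sort by plays desc, tiebreak id asc: (6301, id=9), (4810, id=23), (4332, id=22), (3803, id=4) …. Take first 1.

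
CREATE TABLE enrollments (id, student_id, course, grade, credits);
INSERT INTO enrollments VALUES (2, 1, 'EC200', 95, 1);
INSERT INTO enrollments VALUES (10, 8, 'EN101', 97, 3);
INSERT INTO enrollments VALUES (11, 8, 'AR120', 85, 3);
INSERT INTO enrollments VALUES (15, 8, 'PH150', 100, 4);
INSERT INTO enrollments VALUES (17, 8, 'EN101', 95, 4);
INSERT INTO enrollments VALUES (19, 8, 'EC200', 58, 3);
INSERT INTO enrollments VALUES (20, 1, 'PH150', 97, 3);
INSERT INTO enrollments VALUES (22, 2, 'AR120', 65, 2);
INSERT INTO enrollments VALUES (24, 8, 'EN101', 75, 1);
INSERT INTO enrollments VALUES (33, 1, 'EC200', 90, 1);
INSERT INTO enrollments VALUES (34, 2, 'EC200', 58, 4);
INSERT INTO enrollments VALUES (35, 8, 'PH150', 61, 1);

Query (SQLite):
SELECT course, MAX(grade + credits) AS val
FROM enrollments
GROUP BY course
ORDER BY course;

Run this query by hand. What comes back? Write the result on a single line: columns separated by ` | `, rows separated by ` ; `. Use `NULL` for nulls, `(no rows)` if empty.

AR120 | 88 ; EC200 | 96 ; EN101 | 100 ; PH150 | 104

For each row compute grade + credits.
Group by course; take MAX of the expression per group.
  AR120: ids {11, 22} → MAX(grade + credits)=88
  EC200: ids {2, 19, 33, 34} → MAX(grade + credits)=96
  EN101: ids {10, 17, 24} → MAX(grade + credits)=100
  PH150: ids {15, 20, 35} → MAX(grade + credits)=104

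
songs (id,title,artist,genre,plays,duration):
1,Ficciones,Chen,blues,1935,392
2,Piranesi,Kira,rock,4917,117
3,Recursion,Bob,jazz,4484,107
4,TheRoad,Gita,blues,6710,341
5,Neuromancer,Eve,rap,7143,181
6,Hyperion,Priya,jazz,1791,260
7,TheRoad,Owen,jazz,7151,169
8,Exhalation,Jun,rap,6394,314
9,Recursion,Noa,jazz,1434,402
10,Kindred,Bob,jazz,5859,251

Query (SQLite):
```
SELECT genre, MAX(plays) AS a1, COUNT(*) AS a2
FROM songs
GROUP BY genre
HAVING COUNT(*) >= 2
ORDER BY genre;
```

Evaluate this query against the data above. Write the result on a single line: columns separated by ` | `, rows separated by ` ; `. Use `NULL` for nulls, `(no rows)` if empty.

blues | 6710 | 2 ; jazz | 7151 | 5 ; rap | 7143 | 2

Group songs by genre.
Per group compute: MAX(plays), COUNT(*).
HAVING: drop groups with fewer than 2 rows.
  blues: ids {1, 4} → MAX(plays)=6710, COUNT(*)=2
  jazz: ids {3, 6, 7, 9, 10} → MAX(plays)=7151, COUNT(*)=5
  rap: ids {5, 8} → MAX(plays)=7143, COUNT(*)=2
  rock: ids {2} → MAX(plays)=4917, COUNT(*)=1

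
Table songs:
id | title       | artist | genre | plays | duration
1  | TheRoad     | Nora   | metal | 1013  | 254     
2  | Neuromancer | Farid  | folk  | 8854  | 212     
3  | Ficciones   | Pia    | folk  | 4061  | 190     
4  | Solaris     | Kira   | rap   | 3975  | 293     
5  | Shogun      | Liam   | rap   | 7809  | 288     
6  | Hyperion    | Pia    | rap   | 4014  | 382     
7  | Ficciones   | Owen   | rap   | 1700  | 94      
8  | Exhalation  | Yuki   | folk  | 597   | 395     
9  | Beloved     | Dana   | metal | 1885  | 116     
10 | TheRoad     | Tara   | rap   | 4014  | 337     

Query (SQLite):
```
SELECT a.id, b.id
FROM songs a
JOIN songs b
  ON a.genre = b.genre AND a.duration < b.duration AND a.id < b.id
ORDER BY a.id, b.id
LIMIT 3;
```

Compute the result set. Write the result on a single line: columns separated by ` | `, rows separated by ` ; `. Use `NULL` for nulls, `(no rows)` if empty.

Pairs (a,b) with same genre, a.duration < b.duration, a.id < b.id.
genre groups: folk:{2,3,8} metal:{1,9} rap:{4,5,6,7,10}
Ordered by (a.id, b.id); first 3.

2 | 8 ; 3 | 8 ; 4 | 6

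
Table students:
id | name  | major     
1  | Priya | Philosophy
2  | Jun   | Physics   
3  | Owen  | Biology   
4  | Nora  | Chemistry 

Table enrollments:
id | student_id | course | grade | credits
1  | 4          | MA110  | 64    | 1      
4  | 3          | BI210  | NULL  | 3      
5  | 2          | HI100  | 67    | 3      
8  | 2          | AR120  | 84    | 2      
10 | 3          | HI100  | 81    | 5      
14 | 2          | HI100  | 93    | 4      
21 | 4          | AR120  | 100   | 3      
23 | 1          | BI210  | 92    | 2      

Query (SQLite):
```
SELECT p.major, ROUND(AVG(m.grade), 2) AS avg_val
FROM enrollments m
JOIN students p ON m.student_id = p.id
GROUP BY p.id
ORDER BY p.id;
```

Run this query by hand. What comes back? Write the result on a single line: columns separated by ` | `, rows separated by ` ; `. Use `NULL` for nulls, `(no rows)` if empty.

Join each enrollments row to its students via student_id.
Group joined rows by students.id; compute ROUND(AVG(m.grade), 2) per group.
  1: ids {23} → ROUND(AVG(m.grade), 2)=92
  2: ids {5, 8, 14} → ROUND(AVG(m.grade), 2)=81.33
  3: ids {4, 10} → ROUND(AVG(m.grade), 2)=81
  4: ids {1, 21} → ROUND(AVG(m.grade), 2)=82

Philosophy | 92 ; Physics | 81.33 ; Biology | 81 ; Chemistry | 82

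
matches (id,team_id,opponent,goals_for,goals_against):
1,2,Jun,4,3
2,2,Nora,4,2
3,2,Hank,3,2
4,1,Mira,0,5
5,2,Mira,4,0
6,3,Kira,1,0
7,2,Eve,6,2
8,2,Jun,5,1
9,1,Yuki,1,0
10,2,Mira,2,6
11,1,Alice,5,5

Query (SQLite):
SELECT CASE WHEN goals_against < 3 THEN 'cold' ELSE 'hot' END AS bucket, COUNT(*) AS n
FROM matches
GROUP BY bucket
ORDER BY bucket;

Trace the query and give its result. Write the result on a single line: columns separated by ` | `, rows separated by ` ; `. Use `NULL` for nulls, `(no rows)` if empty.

cold | 7 ; hot | 4

Bucket rows by goals_against < 3 → 'cold' else 'hot'; count each bucket.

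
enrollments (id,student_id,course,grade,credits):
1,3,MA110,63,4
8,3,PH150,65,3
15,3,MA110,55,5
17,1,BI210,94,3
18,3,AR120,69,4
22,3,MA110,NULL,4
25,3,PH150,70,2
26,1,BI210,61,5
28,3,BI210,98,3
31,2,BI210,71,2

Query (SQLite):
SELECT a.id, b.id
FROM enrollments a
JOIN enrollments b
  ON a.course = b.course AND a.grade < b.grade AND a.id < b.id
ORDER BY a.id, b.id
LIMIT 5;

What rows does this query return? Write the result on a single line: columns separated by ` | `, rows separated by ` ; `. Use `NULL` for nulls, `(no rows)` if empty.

Pairs (a,b) with same course, a.grade < b.grade, a.id < b.id.
course groups: AR120:{18} BI210:{17,26,28,31} MA110:{1,15,22} PH150:{8,25}
Ordered by (a.id, b.id); first 5.

8 | 25 ; 17 | 28 ; 26 | 28 ; 26 | 31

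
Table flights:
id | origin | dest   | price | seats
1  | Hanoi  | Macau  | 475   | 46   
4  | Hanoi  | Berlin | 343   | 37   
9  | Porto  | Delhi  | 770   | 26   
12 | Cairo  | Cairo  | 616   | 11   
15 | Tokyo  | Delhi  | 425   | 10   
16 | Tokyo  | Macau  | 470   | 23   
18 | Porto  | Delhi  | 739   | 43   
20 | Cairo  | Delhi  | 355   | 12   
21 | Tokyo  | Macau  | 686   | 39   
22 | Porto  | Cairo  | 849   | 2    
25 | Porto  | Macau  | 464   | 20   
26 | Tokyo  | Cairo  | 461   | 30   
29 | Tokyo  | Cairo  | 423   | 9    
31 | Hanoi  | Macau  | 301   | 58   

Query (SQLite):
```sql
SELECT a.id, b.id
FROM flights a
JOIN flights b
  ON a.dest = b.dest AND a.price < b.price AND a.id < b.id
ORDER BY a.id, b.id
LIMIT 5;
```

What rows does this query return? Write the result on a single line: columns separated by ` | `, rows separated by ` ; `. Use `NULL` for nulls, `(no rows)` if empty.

Pairs (a,b) with same dest, a.price < b.price, a.id < b.id.
dest groups: Berlin:{4} Cairo:{12,22,26,29} Delhi:{9,15,18,20} Macau:{1,16,21,25,31}
Ordered by (a.id, b.id); first 5.

1 | 21 ; 12 | 22 ; 15 | 18 ; 16 | 21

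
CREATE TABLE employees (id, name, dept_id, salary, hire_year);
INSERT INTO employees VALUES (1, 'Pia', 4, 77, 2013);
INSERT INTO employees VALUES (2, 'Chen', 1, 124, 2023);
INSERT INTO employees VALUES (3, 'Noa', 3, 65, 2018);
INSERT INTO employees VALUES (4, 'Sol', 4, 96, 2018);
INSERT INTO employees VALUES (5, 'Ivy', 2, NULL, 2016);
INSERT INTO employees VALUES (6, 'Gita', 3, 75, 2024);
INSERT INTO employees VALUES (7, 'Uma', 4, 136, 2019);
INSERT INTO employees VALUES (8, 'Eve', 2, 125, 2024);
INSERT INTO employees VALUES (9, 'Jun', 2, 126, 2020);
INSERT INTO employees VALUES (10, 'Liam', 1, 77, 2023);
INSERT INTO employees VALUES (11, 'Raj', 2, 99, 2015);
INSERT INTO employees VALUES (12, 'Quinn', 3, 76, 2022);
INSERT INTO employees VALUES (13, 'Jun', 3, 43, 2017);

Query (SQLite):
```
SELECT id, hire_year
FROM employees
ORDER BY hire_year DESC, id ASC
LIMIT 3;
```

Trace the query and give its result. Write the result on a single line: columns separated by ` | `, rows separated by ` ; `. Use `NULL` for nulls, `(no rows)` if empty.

Sort by hire_year desc, tiebreak id asc: (2024, id=6), (2024, id=8), (2023, id=2), (2023, id=10), (2022, id=12), (2020, id=9) …. Take first 3.

6 | 2024 ; 8 | 2024 ; 2 | 2023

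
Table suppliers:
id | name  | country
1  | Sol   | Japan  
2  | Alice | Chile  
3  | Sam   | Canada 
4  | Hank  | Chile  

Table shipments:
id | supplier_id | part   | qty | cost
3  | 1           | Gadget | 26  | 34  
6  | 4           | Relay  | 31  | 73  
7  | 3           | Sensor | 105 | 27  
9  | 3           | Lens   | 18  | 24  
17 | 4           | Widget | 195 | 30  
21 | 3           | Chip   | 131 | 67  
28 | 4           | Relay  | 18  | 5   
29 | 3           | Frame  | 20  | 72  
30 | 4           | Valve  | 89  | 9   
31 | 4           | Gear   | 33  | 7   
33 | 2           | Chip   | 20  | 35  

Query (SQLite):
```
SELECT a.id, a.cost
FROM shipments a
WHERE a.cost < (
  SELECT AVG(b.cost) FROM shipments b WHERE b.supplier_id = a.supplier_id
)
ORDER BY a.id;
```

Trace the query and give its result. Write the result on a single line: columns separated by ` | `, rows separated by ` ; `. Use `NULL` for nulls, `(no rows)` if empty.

7 | 27 ; 9 | 24 ; 28 | 5 ; 30 | 9 ; 31 | 7

For each shipments row a, compute AVG(cost) over rows sharing a.supplier_id.
Keep row a if a.cost < that per-group AVG.
  supplier_id=1: AVG(cost) = 34.0
  supplier_id=2: AVG(cost) = 35.0
  supplier_id=3: AVG(cost) = 47.5
  supplier_id=4: AVG(cost) = 24.8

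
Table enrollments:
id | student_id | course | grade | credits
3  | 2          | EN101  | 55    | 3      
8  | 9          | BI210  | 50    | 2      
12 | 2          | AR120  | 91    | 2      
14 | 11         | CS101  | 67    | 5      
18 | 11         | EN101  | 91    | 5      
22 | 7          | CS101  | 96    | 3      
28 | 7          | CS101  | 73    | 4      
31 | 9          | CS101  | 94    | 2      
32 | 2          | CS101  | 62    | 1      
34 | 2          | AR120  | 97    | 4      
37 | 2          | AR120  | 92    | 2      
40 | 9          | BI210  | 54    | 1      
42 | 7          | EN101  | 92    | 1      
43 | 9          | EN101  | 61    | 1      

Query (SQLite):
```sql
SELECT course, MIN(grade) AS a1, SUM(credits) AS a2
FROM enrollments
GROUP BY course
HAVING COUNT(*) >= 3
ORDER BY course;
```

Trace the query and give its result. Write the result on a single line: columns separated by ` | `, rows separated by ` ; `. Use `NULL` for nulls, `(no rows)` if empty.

Group enrollments by course.
Per group compute: MIN(grade), SUM(credits).
HAVING: drop groups with fewer than 3 rows.
  AR120: ids {12, 34, 37} → MIN(grade)=91, SUM(credits)=8
  BI210: ids {8, 40} → MIN(grade)=50, SUM(credits)=3
  CS101: ids {14, 22, 28, 31, 32} → MIN(grade)=62, SUM(credits)=15
  EN101: ids {3, 18, 42, 43} → MIN(grade)=55, SUM(credits)=10

AR120 | 91 | 8 ; CS101 | 62 | 15 ; EN101 | 55 | 10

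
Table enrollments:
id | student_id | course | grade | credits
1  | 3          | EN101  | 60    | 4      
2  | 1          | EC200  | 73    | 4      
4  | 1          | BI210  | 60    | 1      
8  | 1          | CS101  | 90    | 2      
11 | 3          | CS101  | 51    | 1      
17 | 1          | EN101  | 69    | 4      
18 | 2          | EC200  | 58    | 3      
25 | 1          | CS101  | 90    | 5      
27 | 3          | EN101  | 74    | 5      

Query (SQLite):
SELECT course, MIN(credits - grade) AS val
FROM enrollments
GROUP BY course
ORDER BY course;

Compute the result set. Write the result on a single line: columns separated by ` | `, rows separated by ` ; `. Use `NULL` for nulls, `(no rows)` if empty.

For each row compute credits - grade.
Group by course; take MIN of the expression per group.
  BI210: ids {4} → MIN(credits - grade)=-59
  CS101: ids {8, 11, 25} → MIN(credits - grade)=-88
  EC200: ids {2, 18} → MIN(credits - grade)=-69
  EN101: ids {1, 17, 27} → MIN(credits - grade)=-69

BI210 | -59 ; CS101 | -88 ; EC200 | -69 ; EN101 | -69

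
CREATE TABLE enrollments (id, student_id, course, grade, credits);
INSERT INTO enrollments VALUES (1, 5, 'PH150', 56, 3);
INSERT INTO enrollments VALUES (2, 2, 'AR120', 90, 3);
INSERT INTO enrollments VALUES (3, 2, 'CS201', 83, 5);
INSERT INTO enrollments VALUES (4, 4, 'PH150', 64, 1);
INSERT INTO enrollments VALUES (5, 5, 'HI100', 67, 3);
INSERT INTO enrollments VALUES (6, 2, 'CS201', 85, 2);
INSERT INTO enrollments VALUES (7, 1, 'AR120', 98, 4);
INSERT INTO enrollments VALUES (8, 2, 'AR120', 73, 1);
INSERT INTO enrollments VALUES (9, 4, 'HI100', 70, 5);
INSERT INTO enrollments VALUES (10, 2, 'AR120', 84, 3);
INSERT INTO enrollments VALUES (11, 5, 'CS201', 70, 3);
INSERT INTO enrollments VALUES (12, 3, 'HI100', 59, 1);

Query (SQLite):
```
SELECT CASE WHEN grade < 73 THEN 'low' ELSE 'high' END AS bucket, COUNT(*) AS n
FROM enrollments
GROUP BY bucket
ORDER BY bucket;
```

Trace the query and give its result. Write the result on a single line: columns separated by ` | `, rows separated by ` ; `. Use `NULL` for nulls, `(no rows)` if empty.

high | 6 ; low | 6

Bucket rows by grade < 73 → 'low' else 'high'; count each bucket.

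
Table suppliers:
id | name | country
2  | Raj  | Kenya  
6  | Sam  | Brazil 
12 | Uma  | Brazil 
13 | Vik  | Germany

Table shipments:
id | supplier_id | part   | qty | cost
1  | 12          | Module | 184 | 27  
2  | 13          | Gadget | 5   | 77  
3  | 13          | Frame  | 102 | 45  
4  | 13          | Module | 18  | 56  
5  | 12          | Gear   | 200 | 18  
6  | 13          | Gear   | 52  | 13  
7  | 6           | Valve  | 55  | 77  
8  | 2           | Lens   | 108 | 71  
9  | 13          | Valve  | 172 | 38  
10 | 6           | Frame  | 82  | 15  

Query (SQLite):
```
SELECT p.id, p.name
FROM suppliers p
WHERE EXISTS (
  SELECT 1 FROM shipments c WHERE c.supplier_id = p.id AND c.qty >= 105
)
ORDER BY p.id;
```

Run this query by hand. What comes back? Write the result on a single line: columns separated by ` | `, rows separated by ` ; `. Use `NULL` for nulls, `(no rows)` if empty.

2 | Raj ; 12 | Uma ; 13 | Vik

For each suppliers row, check whether any shipments with matching supplier_id has qty >= 105.
Keep rows where that is true.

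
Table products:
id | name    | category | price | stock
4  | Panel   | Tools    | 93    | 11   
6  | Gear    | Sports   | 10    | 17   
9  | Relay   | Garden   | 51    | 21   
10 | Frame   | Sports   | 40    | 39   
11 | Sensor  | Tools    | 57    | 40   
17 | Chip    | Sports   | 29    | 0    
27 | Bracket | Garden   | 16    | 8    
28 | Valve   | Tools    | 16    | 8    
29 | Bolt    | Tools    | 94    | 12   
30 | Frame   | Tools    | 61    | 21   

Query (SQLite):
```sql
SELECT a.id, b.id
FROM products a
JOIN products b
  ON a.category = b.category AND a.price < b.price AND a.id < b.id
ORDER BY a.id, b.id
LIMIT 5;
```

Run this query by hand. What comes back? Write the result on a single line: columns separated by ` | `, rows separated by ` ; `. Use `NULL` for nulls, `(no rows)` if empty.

4 | 29 ; 6 | 10 ; 6 | 17 ; 11 | 29 ; 11 | 30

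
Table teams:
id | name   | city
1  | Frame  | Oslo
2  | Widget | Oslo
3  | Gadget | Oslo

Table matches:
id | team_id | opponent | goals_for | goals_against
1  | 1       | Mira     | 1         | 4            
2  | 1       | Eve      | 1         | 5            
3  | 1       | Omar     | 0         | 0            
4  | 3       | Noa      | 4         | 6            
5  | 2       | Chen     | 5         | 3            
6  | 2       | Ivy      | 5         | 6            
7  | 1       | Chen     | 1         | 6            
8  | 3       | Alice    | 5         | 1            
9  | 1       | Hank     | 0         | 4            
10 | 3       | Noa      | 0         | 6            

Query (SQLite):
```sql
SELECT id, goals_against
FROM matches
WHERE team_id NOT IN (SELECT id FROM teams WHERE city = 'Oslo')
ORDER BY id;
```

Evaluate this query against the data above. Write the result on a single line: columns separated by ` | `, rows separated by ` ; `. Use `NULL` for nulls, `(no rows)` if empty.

(no rows)

Inner query: teams.id where city = 'Oslo'.
Outer: keep matches rows whose team_id is not in that set.
Inner query → {1, 2, 3}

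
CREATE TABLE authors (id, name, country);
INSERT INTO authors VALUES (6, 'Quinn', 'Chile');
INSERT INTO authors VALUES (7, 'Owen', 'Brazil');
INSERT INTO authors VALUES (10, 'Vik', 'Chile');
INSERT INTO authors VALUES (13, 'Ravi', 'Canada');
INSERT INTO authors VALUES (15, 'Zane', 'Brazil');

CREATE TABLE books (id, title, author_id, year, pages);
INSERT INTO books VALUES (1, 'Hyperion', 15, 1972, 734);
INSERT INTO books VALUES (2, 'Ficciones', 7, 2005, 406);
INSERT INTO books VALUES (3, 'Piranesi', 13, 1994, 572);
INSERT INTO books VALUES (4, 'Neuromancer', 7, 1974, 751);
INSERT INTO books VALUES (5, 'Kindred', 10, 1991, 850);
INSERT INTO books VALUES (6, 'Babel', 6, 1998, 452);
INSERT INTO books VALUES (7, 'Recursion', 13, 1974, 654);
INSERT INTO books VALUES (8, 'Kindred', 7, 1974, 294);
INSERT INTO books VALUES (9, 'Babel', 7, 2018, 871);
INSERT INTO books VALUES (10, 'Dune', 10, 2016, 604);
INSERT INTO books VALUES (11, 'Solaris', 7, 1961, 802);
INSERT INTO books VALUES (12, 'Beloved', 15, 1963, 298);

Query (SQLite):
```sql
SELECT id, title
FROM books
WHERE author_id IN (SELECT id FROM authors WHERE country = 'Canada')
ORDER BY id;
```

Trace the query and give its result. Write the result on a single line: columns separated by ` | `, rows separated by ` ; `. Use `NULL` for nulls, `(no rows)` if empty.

3 | Piranesi ; 7 | Recursion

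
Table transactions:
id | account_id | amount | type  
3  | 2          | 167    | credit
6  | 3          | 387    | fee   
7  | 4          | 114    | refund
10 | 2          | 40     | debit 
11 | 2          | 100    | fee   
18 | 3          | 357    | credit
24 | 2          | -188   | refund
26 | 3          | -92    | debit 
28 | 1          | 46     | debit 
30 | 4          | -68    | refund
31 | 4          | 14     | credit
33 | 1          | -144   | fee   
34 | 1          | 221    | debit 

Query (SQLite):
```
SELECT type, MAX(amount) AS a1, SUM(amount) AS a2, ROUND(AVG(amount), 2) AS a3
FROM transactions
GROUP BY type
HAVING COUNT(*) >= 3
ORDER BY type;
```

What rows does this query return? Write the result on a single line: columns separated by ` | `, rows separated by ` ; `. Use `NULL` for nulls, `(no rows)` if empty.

Group transactions by type.
Per group compute: MAX(amount), SUM(amount), ROUND(AVG(amount), 2).
HAVING: drop groups with fewer than 3 rows.
  credit: ids {3, 18, 31} → MAX(amount)=357, SUM(amount)=538, ROUND(AVG(amount), 2)=179.33
  debit: ids {10, 26, 28, 34} → MAX(amount)=221, SUM(amount)=215, ROUND(AVG(amount), 2)=53.75
  fee: ids {6, 11, 33} → MAX(amount)=387, SUM(amount)=343, ROUND(AVG(amount), 2)=114.33
  refund: ids {7, 24, 30} → MAX(amount)=114, SUM(amount)=-142, ROUND(AVG(amount), 2)=-47.33

credit | 357 | 538 | 179.33 ; debit | 221 | 215 | 53.75 ; fee | 387 | 343 | 114.33 ; refund | 114 | -142 | -47.33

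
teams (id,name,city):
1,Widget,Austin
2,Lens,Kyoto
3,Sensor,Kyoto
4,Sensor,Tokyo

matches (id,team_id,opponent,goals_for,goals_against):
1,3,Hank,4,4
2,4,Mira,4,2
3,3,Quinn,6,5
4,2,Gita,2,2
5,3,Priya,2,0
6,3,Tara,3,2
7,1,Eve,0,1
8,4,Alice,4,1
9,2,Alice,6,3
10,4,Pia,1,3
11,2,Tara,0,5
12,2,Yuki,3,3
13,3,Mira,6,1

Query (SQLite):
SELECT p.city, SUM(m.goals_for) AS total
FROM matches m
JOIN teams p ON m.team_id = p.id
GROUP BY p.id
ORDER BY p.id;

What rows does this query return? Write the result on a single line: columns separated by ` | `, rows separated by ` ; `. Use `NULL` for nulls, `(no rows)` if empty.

Austin | 0 ; Kyoto | 11 ; Kyoto | 21 ; Tokyo | 9

Join each matches row to its teams via team_id.
Group joined rows by teams.id; compute SUM(m.goals_for) per group.
  1: ids {7} → SUM(m.goals_for)=0
  2: ids {4, 9, 11, 12} → SUM(m.goals_for)=11
  3: ids {1, 3, 5, 6, 13} → SUM(m.goals_for)=21
  4: ids {2, 8, 10} → SUM(m.goals_for)=9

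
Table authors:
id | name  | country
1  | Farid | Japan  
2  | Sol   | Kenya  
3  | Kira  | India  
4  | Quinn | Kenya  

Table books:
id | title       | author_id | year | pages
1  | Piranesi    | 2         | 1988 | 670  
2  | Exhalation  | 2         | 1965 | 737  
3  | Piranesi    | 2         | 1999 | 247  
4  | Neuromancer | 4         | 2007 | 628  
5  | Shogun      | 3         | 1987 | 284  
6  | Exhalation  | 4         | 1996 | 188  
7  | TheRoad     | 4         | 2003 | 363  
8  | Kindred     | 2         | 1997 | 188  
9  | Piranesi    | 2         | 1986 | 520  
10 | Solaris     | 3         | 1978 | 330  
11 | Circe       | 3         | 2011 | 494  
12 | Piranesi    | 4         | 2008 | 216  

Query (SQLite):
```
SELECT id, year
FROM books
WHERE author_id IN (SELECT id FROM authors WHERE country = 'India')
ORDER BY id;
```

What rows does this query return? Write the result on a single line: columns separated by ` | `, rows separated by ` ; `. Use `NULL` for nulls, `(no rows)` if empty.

Inner query: authors.id where country = 'India'.
Outer: keep books rows whose author_id is in that set.
Inner query → {3}

5 | 1987 ; 10 | 1978 ; 11 | 2011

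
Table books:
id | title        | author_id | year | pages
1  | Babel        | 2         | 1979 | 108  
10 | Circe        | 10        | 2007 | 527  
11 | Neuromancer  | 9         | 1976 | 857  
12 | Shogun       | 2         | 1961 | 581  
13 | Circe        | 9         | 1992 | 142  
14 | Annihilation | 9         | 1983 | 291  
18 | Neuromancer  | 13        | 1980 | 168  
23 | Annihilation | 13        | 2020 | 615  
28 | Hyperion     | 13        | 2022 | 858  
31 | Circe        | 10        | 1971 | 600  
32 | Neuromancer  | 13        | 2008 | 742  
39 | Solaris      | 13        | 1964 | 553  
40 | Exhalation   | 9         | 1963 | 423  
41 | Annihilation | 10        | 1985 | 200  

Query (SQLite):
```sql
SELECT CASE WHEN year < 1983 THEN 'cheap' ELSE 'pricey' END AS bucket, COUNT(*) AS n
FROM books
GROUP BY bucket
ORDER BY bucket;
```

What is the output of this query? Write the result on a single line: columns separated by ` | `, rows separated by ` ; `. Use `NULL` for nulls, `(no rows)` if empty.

cheap | 7 ; pricey | 7

Bucket rows by year < 1983 → 'cheap' else 'pricey'; count each bucket.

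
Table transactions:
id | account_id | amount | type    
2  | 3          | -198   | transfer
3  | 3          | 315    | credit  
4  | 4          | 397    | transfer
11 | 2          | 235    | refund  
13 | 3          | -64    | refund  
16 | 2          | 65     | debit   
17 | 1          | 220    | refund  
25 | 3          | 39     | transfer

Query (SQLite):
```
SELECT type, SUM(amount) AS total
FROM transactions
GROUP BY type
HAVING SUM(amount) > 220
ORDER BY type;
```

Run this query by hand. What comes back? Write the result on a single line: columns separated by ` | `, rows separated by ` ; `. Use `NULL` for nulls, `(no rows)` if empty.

Partition transactions by type; compute SUM(amount) within each group.
HAVING: keep groups where SUM(amount) > 220.
  credit: ids {3} → SUM(amount)=315
  debit: ids {16} → SUM(amount)=65
  refund: ids {11, 13, 17} → SUM(amount)=391
  transfer: ids {2, 4, 25} → SUM(amount)=238

credit | 315 ; refund | 391 ; transfer | 238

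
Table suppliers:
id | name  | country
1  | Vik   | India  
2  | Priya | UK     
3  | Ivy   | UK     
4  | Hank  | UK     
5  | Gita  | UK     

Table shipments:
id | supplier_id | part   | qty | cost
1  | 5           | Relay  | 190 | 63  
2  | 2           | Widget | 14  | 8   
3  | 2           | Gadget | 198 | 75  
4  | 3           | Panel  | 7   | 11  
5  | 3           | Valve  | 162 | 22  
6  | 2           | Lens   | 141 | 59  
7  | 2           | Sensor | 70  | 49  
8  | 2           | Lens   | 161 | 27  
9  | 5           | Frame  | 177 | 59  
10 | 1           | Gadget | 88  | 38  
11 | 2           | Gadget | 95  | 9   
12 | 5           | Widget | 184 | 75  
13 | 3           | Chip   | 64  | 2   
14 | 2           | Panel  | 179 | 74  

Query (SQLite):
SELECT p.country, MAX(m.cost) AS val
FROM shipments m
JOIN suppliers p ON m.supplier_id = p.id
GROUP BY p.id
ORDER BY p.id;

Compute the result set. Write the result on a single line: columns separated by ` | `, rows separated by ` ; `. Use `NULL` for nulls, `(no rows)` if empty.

India | 38 ; UK | 75 ; UK | 22 ; UK | 75

Join each shipments row to its suppliers via supplier_id.
Group joined rows by suppliers.id; compute MAX(m.cost) per group.
  1: ids {10} → MAX(m.cost)=38
  2: ids {2, 3, 6, 7, 8, 11, 14} → MAX(m.cost)=75
  3: ids {4, 5, 13} → MAX(m.cost)=22
  5: ids {1, 9, 12} → MAX(m.cost)=75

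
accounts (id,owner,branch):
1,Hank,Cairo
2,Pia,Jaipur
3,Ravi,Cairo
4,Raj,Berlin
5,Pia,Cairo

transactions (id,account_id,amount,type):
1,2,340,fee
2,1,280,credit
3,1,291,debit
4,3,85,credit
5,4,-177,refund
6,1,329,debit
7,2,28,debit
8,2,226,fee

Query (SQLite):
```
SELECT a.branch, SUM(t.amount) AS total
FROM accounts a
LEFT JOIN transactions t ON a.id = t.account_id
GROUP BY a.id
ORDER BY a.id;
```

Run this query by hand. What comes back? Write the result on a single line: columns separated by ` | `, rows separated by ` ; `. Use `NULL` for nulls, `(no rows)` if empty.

LEFT JOIN keeps every accounts row; unmatched ones get NULL for transactions columns.
Group by accounts.id and compute SUM(t.amount). SUM over an all-NULL group is NULL.
  1: ids {2, 3, 6} → SUM(t.amount)=900
  2: ids {1, 7, 8} → SUM(t.amount)=594
  3: ids {4} → SUM(t.amount)=85
  4: ids {5} → SUM(t.amount)=-177
  5: ids {—} → SUM(t.amount)=NULL

Cairo | 900 ; Jaipur | 594 ; Cairo | 85 ; Berlin | -177 ; Cairo | NULL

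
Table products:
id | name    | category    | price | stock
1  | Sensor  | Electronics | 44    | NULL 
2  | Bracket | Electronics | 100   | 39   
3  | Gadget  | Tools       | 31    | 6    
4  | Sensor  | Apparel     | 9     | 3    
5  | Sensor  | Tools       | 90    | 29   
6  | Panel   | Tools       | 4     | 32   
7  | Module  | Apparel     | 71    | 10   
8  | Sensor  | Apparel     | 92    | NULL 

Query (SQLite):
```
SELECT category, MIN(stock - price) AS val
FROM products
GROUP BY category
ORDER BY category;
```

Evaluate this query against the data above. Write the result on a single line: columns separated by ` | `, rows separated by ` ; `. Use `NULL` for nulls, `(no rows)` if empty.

Apparel | -61 ; Electronics | -61 ; Tools | -61

For each row compute stock - price.
Group by category; take MIN of the expression per group.
  Apparel: ids {4, 7, 8} → MIN(stock - price)=-61
  Electronics: ids {1, 2} → MIN(stock - price)=-61
  Tools: ids {3, 5, 6} → MIN(stock - price)=-61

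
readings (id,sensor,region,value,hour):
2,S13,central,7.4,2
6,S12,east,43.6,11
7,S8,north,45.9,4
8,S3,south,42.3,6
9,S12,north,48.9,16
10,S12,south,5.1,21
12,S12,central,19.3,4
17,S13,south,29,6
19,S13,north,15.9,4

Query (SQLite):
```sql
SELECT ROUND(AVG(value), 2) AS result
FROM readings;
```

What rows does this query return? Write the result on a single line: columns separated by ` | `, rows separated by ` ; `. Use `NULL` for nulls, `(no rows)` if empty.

28.6

All value values: [7.4, 43.6, 45.9, 42.3, 48.9, 5.1, 19.3, 29, 15.9].
AVG = 257.4 / 9 (rounded to 2 dp).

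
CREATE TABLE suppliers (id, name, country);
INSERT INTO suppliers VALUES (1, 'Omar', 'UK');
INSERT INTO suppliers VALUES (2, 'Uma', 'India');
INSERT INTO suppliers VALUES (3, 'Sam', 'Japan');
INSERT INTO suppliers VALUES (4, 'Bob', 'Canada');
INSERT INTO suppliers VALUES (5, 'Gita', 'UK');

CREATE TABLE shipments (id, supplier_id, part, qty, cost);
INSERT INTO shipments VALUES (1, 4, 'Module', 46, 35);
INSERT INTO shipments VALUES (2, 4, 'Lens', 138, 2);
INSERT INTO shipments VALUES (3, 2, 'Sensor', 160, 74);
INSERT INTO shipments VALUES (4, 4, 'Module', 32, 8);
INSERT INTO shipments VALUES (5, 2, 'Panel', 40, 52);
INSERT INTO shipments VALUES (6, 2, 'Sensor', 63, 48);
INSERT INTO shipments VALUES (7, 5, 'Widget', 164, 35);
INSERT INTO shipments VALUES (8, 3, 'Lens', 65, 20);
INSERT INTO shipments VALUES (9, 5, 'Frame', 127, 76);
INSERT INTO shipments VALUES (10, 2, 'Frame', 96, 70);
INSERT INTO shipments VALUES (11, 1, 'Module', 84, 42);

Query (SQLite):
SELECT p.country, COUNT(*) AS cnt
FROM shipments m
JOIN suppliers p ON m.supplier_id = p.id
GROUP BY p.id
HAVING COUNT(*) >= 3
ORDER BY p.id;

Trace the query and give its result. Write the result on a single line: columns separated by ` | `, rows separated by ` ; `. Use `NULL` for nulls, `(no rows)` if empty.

India | 4 ; Canada | 3

Join each shipments row to its suppliers via supplier_id.
Group joined rows by suppliers.id; compute COUNT(*) per group.
HAVING: keep groups with count ≥ 3.
  1: ids {11} → COUNT(*)=1
  2: ids {3, 5, 6, 10} → COUNT(*)=4
  3: ids {8} → COUNT(*)=1
  4: ids {1, 2, 4} → COUNT(*)=3
  5: ids {7, 9} → COUNT(*)=2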